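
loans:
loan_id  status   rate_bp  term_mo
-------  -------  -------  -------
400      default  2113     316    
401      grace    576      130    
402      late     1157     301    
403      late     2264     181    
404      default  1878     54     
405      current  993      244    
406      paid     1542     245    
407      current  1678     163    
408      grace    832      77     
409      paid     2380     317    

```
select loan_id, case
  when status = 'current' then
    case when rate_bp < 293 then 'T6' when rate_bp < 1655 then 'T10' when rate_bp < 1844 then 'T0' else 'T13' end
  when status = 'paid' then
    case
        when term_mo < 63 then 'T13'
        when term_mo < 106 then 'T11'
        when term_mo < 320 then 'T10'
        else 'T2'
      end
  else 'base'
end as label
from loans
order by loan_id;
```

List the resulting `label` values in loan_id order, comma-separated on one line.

base, base, base, base, base, T10, T10, T0, base, T10

loan_id=400: status='default' → outer ELSE → base
loan_id=401: status='grace' → outer ELSE → base
loan_id=402: status='late' → outer ELSE → base
loan_id=403: status='late' → outer ELSE → base
loan_id=404: status='default' → outer ELSE → base
loan_id=405: status='current' → inner[rate_bp < 1655] → T10
loan_id=406: status='paid' → inner[term_mo < 320] → T10
loan_id=407: status='current' → inner[rate_bp < 1844] → T0
loan_id=408: status='grace' → outer ELSE → base
loan_id=409: status='paid' → inner[term_mo < 320] → T10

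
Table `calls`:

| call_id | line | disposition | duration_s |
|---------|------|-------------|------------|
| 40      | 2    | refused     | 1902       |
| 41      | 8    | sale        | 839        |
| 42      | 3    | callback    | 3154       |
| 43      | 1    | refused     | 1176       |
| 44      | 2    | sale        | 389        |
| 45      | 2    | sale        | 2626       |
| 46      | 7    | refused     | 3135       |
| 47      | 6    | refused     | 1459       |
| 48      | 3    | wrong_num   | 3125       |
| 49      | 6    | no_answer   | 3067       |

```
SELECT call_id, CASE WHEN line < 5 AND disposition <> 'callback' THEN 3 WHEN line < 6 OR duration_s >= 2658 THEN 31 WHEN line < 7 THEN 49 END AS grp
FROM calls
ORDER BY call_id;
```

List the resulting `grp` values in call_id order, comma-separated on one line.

3, NULL, 31, 3, 3, 3, 31, 49, 3, 31

call_id=40: line < 5 AND disposition <> 'callback' → 3
call_id=41: (no match → NULL) → NULL
call_id=42: line < 6 OR duration_s >= 2658 → 31
call_id=43: line < 5 AND disposition <> 'callback' → 3
call_id=44: line < 5 AND disposition <> 'callback' → 3
call_id=45: line < 5 AND disposition <> 'callback' → 3
call_id=46: line < 6 OR duration_s >= 2658 → 31
call_id=47: line < 7 → 49
call_id=48: line < 5 AND disposition <> 'callback' → 3
call_id=49: line < 6 OR duration_s >= 2658 → 31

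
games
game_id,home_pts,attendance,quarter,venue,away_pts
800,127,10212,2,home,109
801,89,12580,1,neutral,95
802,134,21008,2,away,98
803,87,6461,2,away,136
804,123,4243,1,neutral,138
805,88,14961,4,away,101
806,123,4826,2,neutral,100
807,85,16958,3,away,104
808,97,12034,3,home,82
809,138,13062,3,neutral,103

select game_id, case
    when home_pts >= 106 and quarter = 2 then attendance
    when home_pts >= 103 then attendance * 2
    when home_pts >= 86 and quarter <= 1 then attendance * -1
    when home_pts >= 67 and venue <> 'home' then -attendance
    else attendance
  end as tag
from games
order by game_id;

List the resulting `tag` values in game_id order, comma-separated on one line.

10212, -12580, 21008, -6461, 8486, -14961, 4826, -16958, 12034, 26124

game_id=800: home_pts >= 106 and quarter = 2 → 10212
game_id=801: home_pts >= 86 and quarter <= 1 → -12580
game_id=802: home_pts >= 106 and quarter = 2 → 21008
game_id=803: home_pts >= 67 and venue <> 'home' → -6461
game_id=804: home_pts >= 103 → 8486
game_id=805: home_pts >= 67 and venue <> 'home' → -14961
game_id=806: home_pts >= 106 and quarter = 2 → 4826
game_id=807: home_pts >= 67 and venue <> 'home' → -16958
game_id=808: ELSE → 12034
game_id=809: home_pts >= 103 → 26124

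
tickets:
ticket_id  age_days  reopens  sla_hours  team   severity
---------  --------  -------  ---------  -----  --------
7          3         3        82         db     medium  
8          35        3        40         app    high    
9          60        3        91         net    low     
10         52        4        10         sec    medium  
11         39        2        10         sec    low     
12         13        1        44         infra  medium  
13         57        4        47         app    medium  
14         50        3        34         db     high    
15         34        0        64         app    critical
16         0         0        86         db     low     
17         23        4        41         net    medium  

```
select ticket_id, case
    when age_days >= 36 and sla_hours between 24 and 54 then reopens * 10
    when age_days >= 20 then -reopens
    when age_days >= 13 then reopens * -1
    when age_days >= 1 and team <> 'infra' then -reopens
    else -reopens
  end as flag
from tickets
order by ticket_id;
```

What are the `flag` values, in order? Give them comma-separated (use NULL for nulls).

ticket_id=7: age_days >= 1 and team <> 'infra' → -3
ticket_id=8: age_days >= 20 → -3
ticket_id=9: age_days >= 20 → -3
ticket_id=10: age_days >= 20 → -4
ticket_id=11: age_days >= 20 → -2
ticket_id=12: age_days >= 13 → -1
ticket_id=13: age_days >= 36 and sla_hours between 24 and 54 → 40
ticket_id=14: age_days >= 36 and sla_hours between 24 and 54 → 30
ticket_id=15: age_days >= 20 → 0
ticket_id=16: ELSE → 0
ticket_id=17: age_days >= 20 → -4

-3, -3, -3, -4, -2, -1, 40, 30, 0, 0, -4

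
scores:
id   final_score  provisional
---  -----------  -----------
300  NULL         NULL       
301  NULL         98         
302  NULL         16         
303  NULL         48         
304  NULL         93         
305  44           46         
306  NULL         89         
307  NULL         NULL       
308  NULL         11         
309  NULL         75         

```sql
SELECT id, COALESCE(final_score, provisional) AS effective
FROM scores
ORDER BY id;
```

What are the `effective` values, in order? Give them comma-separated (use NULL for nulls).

id=300: final_score=NULL, provisional=NULL (all NULL) → NULL
id=301: final_score=NULL, provisional=98 → 98
id=302: final_score=NULL, provisional=16 → 16
id=303: final_score=NULL, provisional=48 → 48
id=304: final_score=NULL, provisional=93 → 93
id=305: final_score=44 → 44
id=306: final_score=NULL, provisional=89 → 89
id=307: final_score=NULL, provisional=NULL (all NULL) → NULL
id=308: final_score=NULL, provisional=11 → 11
id=309: final_score=NULL, provisional=75 → 75

NULL, 98, 16, 48, 93, 44, 89, NULL, 11, 75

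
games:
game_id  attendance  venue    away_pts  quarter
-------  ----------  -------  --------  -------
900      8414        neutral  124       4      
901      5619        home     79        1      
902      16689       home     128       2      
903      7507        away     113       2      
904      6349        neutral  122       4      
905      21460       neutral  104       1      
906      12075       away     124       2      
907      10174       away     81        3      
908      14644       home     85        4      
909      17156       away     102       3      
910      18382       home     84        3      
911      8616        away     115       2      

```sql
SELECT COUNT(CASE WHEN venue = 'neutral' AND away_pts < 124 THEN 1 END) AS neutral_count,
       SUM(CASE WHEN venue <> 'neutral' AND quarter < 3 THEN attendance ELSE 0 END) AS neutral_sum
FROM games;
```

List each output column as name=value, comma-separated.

[neutral_count: venue = 'neutral' AND away_pts < 124]
game_id=900: ✗
game_id=901: ✗
game_id=902: ✗
game_id=903: ✗
game_id=904: ✓ → 1
game_id=905: ✓ → 1
game_id=906: ✗
game_id=907: ✗
game_id=908: ✗
game_id=909: ✗
game_id=910: ✗
game_id=911: ✗
neutral_count = COUNT(1, 1) = 2
—
[neutral_sum: venue <> 'neutral' AND quarter < 3]
game_id=900: ✗
game_id=901: ✓ → 5619
game_id=902: ✓ → 16689
game_id=903: ✓ → 7507
game_id=904: ✗
game_id=905: ✗
game_id=906: ✓ → 12075
game_id=907: ✗
game_id=908: ✗
game_id=909: ✗
game_id=910: ✗
game_id=911: ✓ → 8616
neutral_sum = 5619 + 16689 + 7507 + 12075 + 8616 = 50506

neutral_count=2, neutral_sum=50506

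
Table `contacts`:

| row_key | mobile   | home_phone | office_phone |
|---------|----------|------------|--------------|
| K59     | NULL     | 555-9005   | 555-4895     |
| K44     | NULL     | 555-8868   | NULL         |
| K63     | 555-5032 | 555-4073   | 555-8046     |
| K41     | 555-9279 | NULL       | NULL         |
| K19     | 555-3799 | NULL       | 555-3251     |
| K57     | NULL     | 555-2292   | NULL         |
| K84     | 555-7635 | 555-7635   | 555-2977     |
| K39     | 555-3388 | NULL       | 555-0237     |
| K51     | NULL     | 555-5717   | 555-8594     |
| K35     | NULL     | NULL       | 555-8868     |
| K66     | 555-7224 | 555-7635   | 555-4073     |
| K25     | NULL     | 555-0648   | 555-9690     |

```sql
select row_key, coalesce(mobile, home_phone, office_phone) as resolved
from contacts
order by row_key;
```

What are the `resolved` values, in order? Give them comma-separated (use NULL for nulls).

555-3799, 555-0648, 555-8868, 555-3388, 555-9279, 555-8868, 555-5717, 555-2292, 555-9005, 555-5032, 555-7224, 555-7635

row_key=K19: mobile=555-3799 → 555-3799
row_key=K25: mobile=NULL, home_phone=555-0648 → 555-0648
row_key=K35: mobile=NULL, home_phone=NULL, office_phone=555-8868 → 555-8868
row_key=K39: mobile=555-3388 → 555-3388
row_key=K41: mobile=555-9279 → 555-9279
row_key=K44: mobile=NULL, home_phone=555-8868 → 555-8868
row_key=K51: mobile=NULL, home_phone=555-5717 → 555-5717
row_key=K57: mobile=NULL, home_phone=555-2292 → 555-2292
row_key=K59: mobile=NULL, home_phone=555-9005 → 555-9005
row_key=K63: mobile=555-5032 → 555-5032
row_key=K66: mobile=555-7224 → 555-7224
row_key=K84: mobile=555-7635 → 555-7635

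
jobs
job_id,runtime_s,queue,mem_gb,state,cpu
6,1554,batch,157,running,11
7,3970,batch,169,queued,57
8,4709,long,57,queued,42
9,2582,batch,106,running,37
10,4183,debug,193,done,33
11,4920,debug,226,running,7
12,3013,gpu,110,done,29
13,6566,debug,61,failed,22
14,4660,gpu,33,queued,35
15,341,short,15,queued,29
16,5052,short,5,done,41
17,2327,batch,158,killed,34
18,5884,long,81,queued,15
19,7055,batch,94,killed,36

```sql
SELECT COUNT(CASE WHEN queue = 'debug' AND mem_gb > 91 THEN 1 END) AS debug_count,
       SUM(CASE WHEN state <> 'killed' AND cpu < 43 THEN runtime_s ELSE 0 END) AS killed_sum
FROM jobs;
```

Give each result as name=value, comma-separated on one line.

debug_count=2, killed_sum=43464

[debug_count: queue = 'debug' AND mem_gb > 91]
job_id=6: ✗
job_id=7: ✗
job_id=8: ✗
job_id=9: ✗
job_id=10: ✓ → 1
job_id=11: ✓ → 1
job_id=12: ✗
job_id=13: ✗
job_id=14: ✗
job_id=15: ✗
job_id=16: ✗
job_id=17: ✗
job_id=18: ✗
job_id=19: ✗
debug_count = COUNT(1, 1) = 2
—
[killed_sum: state <> 'killed' AND cpu < 43]
job_id=6: ✓ → 1554
job_id=7: ✗
job_id=8: ✓ → 4709
job_id=9: ✓ → 2582
job_id=10: ✓ → 4183
job_id=11: ✓ → 4920
job_id=12: ✓ → 3013
job_id=13: ✓ → 6566
job_id=14: ✓ → 4660
job_id=15: ✓ → 341
job_id=16: ✓ → 5052
job_id=17: ✗
job_id=18: ✓ → 5884
job_id=19: ✗
killed_sum = 1554 + 4709 + 2582 + 4183 + 4920 + 3013 + 6566 + 4660 + 341 + 5052 + 5884 = 43464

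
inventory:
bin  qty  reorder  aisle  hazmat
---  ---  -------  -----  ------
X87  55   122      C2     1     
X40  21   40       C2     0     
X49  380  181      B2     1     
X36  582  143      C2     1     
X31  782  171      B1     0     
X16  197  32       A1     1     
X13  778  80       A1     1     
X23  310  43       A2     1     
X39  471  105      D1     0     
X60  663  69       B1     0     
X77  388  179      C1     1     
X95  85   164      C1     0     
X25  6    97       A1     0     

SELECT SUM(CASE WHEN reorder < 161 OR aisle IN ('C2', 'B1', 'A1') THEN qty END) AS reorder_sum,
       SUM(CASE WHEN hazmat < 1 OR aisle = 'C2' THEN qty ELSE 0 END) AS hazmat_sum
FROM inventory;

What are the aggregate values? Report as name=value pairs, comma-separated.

reorder_sum=3865, hazmat_sum=2665

[reorder_sum: reorder < 161 OR aisle IN ('C2', 'B1', 'A1')]
bin=X87: ✓ → 55
bin=X40: ✓ → 21
bin=X49: ✗
bin=X36: ✓ → 582
bin=X31: ✓ → 782
bin=X16: ✓ → 197
bin=X13: ✓ → 778
bin=X23: ✓ → 310
bin=X39: ✓ → 471
bin=X60: ✓ → 663
bin=X77: ✗
bin=X95: ✗
bin=X25: ✓ → 6
reorder_sum = 55 + 21 + 582 + 782 + 197 + 778 + 310 + 471 + 663 + 6 = 3865
—
[hazmat_sum: hazmat < 1 OR aisle = 'C2']
bin=X87: ✓ → 55
bin=X40: ✓ → 21
bin=X49: ✗
bin=X36: ✓ → 582
bin=X31: ✓ → 782
bin=X16: ✗
bin=X13: ✗
bin=X23: ✗
bin=X39: ✓ → 471
bin=X60: ✓ → 663
bin=X77: ✗
bin=X95: ✓ → 85
bin=X25: ✓ → 6
hazmat_sum = 55 + 21 + 582 + 782 + 471 + 663 + 85 + 6 = 2665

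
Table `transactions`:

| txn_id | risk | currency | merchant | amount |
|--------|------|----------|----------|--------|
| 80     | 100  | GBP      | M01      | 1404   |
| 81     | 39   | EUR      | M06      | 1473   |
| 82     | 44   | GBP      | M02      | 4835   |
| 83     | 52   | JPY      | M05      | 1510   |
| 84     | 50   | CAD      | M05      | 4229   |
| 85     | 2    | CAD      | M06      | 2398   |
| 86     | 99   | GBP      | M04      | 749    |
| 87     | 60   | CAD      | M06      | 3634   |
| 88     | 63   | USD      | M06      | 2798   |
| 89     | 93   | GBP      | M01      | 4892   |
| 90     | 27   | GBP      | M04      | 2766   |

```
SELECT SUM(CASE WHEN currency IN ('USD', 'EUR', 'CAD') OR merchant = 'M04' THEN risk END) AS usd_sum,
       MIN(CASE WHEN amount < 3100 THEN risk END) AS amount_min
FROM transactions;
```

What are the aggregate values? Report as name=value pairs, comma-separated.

[usd_sum: currency IN ('USD', 'EUR', 'CAD') OR merchant = 'M04']
txn_id=80: ✗
txn_id=81: ✓ → 39
txn_id=82: ✗
txn_id=83: ✗
txn_id=84: ✓ → 50
txn_id=85: ✓ → 2
txn_id=86: ✓ → 99
txn_id=87: ✓ → 60
txn_id=88: ✓ → 63
txn_id=89: ✗
txn_id=90: ✓ → 27
usd_sum = 39 + 50 + 2 + 99 + 60 + 63 + 27 = 340
—
[amount_min: amount < 3100]
txn_id=80: ✓ → 100
txn_id=81: ✓ → 39
txn_id=82: ✗
txn_id=83: ✓ → 52
txn_id=84: ✗
txn_id=85: ✓ → 2
txn_id=86: ✓ → 99
txn_id=87: ✗
txn_id=88: ✓ → 63
txn_id=89: ✗
txn_id=90: ✓ → 27
amount_min = MIN(100, 39, 52, 2, 99, 63, 27) = 2

usd_sum=340, amount_min=2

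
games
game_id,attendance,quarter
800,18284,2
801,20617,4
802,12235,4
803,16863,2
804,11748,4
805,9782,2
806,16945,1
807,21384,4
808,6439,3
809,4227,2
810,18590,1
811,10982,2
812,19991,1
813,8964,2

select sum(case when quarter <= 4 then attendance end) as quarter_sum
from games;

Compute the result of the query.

game_id=800: ✓ → 18284
game_id=801: ✓ → 20617
game_id=802: ✓ → 12235
game_id=803: ✓ → 16863
game_id=804: ✓ → 11748
game_id=805: ✓ → 9782
game_id=806: ✓ → 16945
game_id=807: ✓ → 21384
game_id=808: ✓ → 6439
game_id=809: ✓ → 4227
game_id=810: ✓ → 18590
game_id=811: ✓ → 10982
game_id=812: ✓ → 19991
game_id=813: ✓ → 8964
quarter_sum = 18284 + 20617 + 12235 + 16863 + 11748 + 9782 + 16945 + 21384 + 6439 + 4227 + 18590 + 10982 + 19991 + 8964 = 197051

197051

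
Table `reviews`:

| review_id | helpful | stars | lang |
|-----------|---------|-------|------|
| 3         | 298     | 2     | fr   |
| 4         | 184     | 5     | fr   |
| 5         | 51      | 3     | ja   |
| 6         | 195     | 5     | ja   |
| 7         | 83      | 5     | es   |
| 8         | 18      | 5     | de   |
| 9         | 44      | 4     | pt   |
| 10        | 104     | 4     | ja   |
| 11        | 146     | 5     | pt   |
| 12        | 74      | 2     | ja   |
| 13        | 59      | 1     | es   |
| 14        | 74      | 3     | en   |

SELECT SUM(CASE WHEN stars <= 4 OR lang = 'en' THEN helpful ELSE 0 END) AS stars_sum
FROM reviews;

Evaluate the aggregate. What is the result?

review_id=3: ✓ → 298
review_id=4: ✗
review_id=5: ✓ → 51
review_id=6: ✗
review_id=7: ✗
review_id=8: ✗
review_id=9: ✓ → 44
review_id=10: ✓ → 104
review_id=11: ✗
review_id=12: ✓ → 74
review_id=13: ✓ → 59
review_id=14: ✓ → 74
stars_sum = 298 + 51 + 44 + 104 + 74 + 59 + 74 = 704

704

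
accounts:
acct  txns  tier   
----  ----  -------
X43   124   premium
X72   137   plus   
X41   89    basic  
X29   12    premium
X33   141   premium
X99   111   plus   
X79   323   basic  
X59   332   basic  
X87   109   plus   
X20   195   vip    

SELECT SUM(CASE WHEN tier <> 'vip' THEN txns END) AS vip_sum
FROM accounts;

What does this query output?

acct=X43: ✓ → 124
acct=X72: ✓ → 137
acct=X41: ✓ → 89
acct=X29: ✓ → 12
acct=X33: ✓ → 141
acct=X99: ✓ → 111
acct=X79: ✓ → 323
acct=X59: ✓ → 332
acct=X87: ✓ → 109
acct=X20: ✗
vip_sum = 124 + 137 + 89 + 12 + 141 + 111 + 323 + 332 + 109 = 1378

1378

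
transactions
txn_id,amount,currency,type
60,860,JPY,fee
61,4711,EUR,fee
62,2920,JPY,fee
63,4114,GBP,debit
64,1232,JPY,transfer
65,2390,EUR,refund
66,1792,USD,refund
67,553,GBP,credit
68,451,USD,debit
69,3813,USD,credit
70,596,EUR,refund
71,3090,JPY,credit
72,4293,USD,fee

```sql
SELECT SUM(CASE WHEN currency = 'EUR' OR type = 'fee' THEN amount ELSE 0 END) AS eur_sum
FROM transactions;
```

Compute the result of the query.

txn_id=60: ✓ → 860
txn_id=61: ✓ → 4711
txn_id=62: ✓ → 2920
txn_id=63: ✗
txn_id=64: ✗
txn_id=65: ✓ → 2390
txn_id=66: ✗
txn_id=67: ✗
txn_id=68: ✗
txn_id=69: ✗
txn_id=70: ✓ → 596
txn_id=71: ✗
txn_id=72: ✓ → 4293
eur_sum = 860 + 4711 + 2920 + 2390 + 596 + 4293 = 15770

15770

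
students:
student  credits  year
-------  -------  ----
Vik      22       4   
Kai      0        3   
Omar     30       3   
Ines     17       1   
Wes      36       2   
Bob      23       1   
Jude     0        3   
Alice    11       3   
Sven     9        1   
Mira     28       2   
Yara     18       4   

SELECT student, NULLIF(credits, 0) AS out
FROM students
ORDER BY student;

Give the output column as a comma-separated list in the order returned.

11, 23, 17, NULL, NULL, 28, 30, 9, 22, 36, 18

student=Alice: credits=11 vs 0: differ → 11
student=Bob: credits=23 vs 0: differ → 23
student=Ines: credits=17 vs 0: differ → 17
student=Jude: credits=0 vs 0: equal → NULL
student=Kai: credits=0 vs 0: equal → NULL
student=Mira: credits=28 vs 0: differ → 28
student=Omar: credits=30 vs 0: differ → 30
student=Sven: credits=9 vs 0: differ → 9
student=Vik: credits=22 vs 0: differ → 22
student=Wes: credits=36 vs 0: differ → 36
student=Yara: credits=18 vs 0: differ → 18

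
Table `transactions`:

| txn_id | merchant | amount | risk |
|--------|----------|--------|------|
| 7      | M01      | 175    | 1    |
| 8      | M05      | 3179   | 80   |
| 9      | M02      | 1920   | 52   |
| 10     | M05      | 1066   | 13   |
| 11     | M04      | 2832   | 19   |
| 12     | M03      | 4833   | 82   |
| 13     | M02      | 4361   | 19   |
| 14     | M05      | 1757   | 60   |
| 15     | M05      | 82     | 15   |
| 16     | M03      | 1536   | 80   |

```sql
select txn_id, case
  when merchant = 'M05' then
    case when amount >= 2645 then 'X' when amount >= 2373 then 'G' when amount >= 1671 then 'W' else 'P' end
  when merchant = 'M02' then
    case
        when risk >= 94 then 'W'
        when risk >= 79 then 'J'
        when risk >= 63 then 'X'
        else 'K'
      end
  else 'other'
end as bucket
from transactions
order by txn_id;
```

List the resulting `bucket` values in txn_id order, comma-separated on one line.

txn_id=7: merchant='M01' → outer ELSE → other
txn_id=8: merchant='M05' → inner[amount >= 2645] → X
txn_id=9: merchant='M02' → inner[ELSE] → K
txn_id=10: merchant='M05' → inner[ELSE] → P
txn_id=11: merchant='M04' → outer ELSE → other
txn_id=12: merchant='M03' → outer ELSE → other
txn_id=13: merchant='M02' → inner[ELSE] → K
txn_id=14: merchant='M05' → inner[amount >= 1671] → W
txn_id=15: merchant='M05' → inner[ELSE] → P
txn_id=16: merchant='M03' → outer ELSE → other

other, X, K, P, other, other, K, W, P, other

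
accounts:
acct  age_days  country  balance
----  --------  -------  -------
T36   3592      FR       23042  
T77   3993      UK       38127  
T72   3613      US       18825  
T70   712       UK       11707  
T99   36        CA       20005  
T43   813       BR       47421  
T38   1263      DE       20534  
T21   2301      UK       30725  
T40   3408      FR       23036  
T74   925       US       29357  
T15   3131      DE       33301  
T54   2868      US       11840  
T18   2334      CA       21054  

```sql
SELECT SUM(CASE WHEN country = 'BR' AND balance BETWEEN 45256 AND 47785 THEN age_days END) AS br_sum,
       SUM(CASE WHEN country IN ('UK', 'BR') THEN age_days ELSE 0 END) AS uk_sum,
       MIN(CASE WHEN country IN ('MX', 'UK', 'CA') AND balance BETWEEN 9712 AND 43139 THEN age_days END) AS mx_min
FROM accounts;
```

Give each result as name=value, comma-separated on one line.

[br_sum: country = 'BR' AND balance BETWEEN 45256 AND 47785]
acct=T36: ✗
acct=T77: ✗
acct=T72: ✗
acct=T70: ✗
acct=T99: ✗
acct=T43: ✓ → 813
acct=T38: ✗
acct=T21: ✗
acct=T40: ✗
acct=T74: ✗
acct=T15: ✗
acct=T54: ✗
acct=T18: ✗
br_sum = 813
—
[uk_sum: country IN ('UK', 'BR')]
acct=T36: ✗
acct=T77: ✓ → 3993
acct=T72: ✗
acct=T70: ✓ → 712
acct=T99: ✗
acct=T43: ✓ → 813
acct=T38: ✗
acct=T21: ✓ → 2301
acct=T40: ✗
acct=T74: ✗
acct=T15: ✗
acct=T54: ✗
acct=T18: ✗
uk_sum = 3993 + 712 + 813 + 2301 = 7819
—
[mx_min: country IN ('MX', 'UK', 'CA') AND balance BETWEEN 9712 AND 43139]
acct=T36: ✗
acct=T77: ✓ → 3993
acct=T72: ✗
acct=T70: ✓ → 712
acct=T99: ✓ → 36
acct=T43: ✗
acct=T38: ✗
acct=T21: ✓ → 2301
acct=T40: ✗
acct=T74: ✗
acct=T15: ✗
acct=T54: ✗
acct=T18: ✓ → 2334
mx_min = MIN(3993, 712, 36, 2301, 2334) = 36

br_sum=813, uk_sum=7819, mx_min=36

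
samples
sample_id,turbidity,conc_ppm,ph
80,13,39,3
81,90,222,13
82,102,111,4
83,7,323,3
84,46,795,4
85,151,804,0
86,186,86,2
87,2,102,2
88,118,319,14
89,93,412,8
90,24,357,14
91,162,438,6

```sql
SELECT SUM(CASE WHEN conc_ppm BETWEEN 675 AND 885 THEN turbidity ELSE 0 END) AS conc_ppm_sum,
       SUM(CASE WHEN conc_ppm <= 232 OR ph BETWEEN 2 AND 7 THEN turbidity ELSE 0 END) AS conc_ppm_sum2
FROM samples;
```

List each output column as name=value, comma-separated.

conc_ppm_sum=197, conc_ppm_sum2=608

[conc_ppm_sum: conc_ppm BETWEEN 675 AND 885]
sample_id=80: ✗
sample_id=81: ✗
sample_id=82: ✗
sample_id=83: ✗
sample_id=84: ✓ → 46
sample_id=85: ✓ → 151
sample_id=86: ✗
sample_id=87: ✗
sample_id=88: ✗
sample_id=89: ✗
sample_id=90: ✗
sample_id=91: ✗
conc_ppm_sum = 46 + 151 = 197
—
[conc_ppm_sum2: conc_ppm <= 232 OR ph BETWEEN 2 AND 7]
sample_id=80: ✓ → 13
sample_id=81: ✓ → 90
sample_id=82: ✓ → 102
sample_id=83: ✓ → 7
sample_id=84: ✓ → 46
sample_id=85: ✗
sample_id=86: ✓ → 186
sample_id=87: ✓ → 2
sample_id=88: ✗
sample_id=89: ✗
sample_id=90: ✗
sample_id=91: ✓ → 162
conc_ppm_sum2 = 13 + 90 + 102 + 7 + 46 + 186 + 2 + 162 = 608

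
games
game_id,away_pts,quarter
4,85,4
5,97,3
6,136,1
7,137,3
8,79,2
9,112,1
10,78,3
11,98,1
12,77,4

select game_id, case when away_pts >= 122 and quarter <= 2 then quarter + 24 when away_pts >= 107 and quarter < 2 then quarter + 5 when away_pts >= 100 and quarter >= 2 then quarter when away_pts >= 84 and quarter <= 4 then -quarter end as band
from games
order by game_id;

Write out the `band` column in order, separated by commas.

-4, -3, 25, 3, NULL, 6, NULL, -1, NULL

game_id=4: away_pts >= 84 and quarter <= 4 → -4
game_id=5: away_pts >= 84 and quarter <= 4 → -3
game_id=6: away_pts >= 122 and quarter <= 2 → 25
game_id=7: away_pts >= 100 and quarter >= 2 → 3
game_id=8: (no match → NULL) → NULL
game_id=9: away_pts >= 107 and quarter < 2 → 6
game_id=10: (no match → NULL) → NULL
game_id=11: away_pts >= 84 and quarter <= 4 → -1
game_id=12: (no match → NULL) → NULL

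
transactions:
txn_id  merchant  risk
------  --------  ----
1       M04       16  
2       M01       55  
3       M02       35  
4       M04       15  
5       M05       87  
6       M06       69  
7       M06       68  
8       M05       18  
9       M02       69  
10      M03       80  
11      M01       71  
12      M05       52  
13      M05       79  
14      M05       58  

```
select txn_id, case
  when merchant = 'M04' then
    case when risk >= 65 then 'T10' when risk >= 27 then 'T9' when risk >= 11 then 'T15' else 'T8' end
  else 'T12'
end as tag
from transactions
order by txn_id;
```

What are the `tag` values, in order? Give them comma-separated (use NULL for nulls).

T15, T12, T12, T15, T12, T12, T12, T12, T12, T12, T12, T12, T12, T12

txn_id=1: merchant='M04' → inner[risk >= 11] → T15
txn_id=2: merchant='M01' → outer ELSE → T12
txn_id=3: merchant='M02' → outer ELSE → T12
txn_id=4: merchant='M04' → inner[risk >= 11] → T15
txn_id=5: merchant='M05' → outer ELSE → T12
txn_id=6: merchant='M06' → outer ELSE → T12
txn_id=7: merchant='M06' → outer ELSE → T12
txn_id=8: merchant='M05' → outer ELSE → T12
txn_id=9: merchant='M02' → outer ELSE → T12
txn_id=10: merchant='M03' → outer ELSE → T12
txn_id=11: merchant='M01' → outer ELSE → T12
txn_id=12: merchant='M05' → outer ELSE → T12
txn_id=13: merchant='M05' → outer ELSE → T12
txn_id=14: merchant='M05' → outer ELSE → T12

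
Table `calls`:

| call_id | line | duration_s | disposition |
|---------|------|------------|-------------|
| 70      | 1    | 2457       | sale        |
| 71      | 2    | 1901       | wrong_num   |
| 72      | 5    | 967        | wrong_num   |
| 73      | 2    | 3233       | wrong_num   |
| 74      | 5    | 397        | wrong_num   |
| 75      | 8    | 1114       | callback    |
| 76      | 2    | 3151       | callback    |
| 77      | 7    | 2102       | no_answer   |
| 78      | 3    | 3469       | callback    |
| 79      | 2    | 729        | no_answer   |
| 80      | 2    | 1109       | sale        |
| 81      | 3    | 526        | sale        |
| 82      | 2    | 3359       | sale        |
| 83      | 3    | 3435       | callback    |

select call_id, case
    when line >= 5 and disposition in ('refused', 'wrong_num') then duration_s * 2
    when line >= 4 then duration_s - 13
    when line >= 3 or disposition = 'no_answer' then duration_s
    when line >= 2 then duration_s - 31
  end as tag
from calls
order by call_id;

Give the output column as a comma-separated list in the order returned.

NULL, 1870, 1934, 3202, 794, 1101, 3120, 2089, 3469, 729, 1078, 526, 3328, 3435

call_id=70: (no match → NULL) → NULL
call_id=71: line >= 2 → 1870
call_id=72: line >= 5 and disposition in ('refused', 'wrong_num') → 1934
call_id=73: line >= 2 → 3202
call_id=74: line >= 5 and disposition in ('refused', 'wrong_num') → 794
call_id=75: line >= 4 → 1101
call_id=76: line >= 2 → 3120
call_id=77: line >= 4 → 2089
call_id=78: line >= 3 or disposition = 'no_answer' → 3469
call_id=79: line >= 3 or disposition = 'no_answer' → 729
call_id=80: line >= 2 → 1078
call_id=81: line >= 3 or disposition = 'no_answer' → 526
call_id=82: line >= 2 → 3328
call_id=83: line >= 3 or disposition = 'no_answer' → 3435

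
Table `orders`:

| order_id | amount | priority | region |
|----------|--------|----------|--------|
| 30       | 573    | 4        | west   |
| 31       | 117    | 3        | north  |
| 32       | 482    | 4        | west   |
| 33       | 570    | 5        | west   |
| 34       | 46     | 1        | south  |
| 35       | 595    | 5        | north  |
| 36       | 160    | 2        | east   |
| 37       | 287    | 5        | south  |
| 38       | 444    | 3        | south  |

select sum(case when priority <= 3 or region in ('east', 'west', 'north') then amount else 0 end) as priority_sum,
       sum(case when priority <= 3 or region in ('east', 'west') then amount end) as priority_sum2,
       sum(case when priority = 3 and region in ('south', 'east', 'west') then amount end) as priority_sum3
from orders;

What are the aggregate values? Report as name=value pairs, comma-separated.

[priority_sum: priority <= 3 or region in ('east', 'west', 'north')]
order_id=30: ✓ → 573
order_id=31: ✓ → 117
order_id=32: ✓ → 482
order_id=33: ✓ → 570
order_id=34: ✓ → 46
order_id=35: ✓ → 595
order_id=36: ✓ → 160
order_id=37: ✗
order_id=38: ✓ → 444
priority_sum = 573 + 117 + 482 + 570 + 46 + 595 + 160 + 444 = 2987
—
[priority_sum2: priority <= 3 or region in ('east', 'west')]
order_id=30: ✓ → 573
order_id=31: ✓ → 117
order_id=32: ✓ → 482
order_id=33: ✓ → 570
order_id=34: ✓ → 46
order_id=35: ✗
order_id=36: ✓ → 160
order_id=37: ✗
order_id=38: ✓ → 444
priority_sum2 = 573 + 117 + 482 + 570 + 46 + 160 + 444 = 2392
—
[priority_sum3: priority = 3 and region in ('south', 'east', 'west')]
order_id=30: ✗
order_id=31: ✗
order_id=32: ✗
order_id=33: ✗
order_id=34: ✗
order_id=35: ✗
order_id=36: ✗
order_id=37: ✗
order_id=38: ✓ → 444
priority_sum3 = 444

priority_sum=2987, priority_sum2=2392, priority_sum3=444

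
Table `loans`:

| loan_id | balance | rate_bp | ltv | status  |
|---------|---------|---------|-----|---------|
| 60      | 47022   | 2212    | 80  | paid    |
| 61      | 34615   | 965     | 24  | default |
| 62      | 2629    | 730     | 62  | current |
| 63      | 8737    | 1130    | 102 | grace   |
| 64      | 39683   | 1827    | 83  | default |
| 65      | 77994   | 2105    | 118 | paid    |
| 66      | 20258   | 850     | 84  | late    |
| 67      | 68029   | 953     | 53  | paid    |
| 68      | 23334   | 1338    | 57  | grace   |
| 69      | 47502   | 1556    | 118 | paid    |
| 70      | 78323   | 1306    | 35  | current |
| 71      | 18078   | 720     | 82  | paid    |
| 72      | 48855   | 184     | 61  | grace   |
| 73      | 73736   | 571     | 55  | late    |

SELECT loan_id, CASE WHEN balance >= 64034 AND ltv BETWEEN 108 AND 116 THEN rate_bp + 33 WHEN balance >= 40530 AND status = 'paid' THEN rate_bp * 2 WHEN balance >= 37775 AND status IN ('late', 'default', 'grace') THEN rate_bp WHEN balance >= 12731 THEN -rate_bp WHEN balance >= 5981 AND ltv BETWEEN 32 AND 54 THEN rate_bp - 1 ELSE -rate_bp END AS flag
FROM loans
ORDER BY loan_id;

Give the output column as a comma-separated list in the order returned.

4424, -965, -730, -1130, 1827, 4210, -850, 1906, -1338, 3112, -1306, -720, 184, 571

loan_id=60: balance >= 40530 AND status = 'paid' → 4424
loan_id=61: balance >= 12731 → -965
loan_id=62: ELSE → -730
loan_id=63: ELSE → -1130
loan_id=64: balance >= 37775 AND status IN ('late', 'default', 'grace') → 1827
loan_id=65: balance >= 40530 AND status = 'paid' → 4210
loan_id=66: balance >= 12731 → -850
loan_id=67: balance >= 40530 AND status = 'paid' → 1906
loan_id=68: balance >= 12731 → -1338
loan_id=69: balance >= 40530 AND status = 'paid' → 3112
loan_id=70: balance >= 12731 → -1306
loan_id=71: balance >= 12731 → -720
loan_id=72: balance >= 37775 AND status IN ('late', 'default', 'grace') → 184
loan_id=73: balance >= 37775 AND status IN ('late', 'default', 'grace') → 571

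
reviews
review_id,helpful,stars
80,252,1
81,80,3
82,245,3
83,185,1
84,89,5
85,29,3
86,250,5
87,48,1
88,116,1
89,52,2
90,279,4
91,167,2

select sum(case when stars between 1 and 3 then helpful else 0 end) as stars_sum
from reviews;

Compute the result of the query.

1174

review_id=80: ✓ → 252
review_id=81: ✓ → 80
review_id=82: ✓ → 245
review_id=83: ✓ → 185
review_id=84: ✗
review_id=85: ✓ → 29
review_id=86: ✗
review_id=87: ✓ → 48
review_id=88: ✓ → 116
review_id=89: ✓ → 52
review_id=90: ✗
review_id=91: ✓ → 167
stars_sum = 252 + 80 + 245 + 185 + 29 + 48 + 116 + 52 + 167 = 1174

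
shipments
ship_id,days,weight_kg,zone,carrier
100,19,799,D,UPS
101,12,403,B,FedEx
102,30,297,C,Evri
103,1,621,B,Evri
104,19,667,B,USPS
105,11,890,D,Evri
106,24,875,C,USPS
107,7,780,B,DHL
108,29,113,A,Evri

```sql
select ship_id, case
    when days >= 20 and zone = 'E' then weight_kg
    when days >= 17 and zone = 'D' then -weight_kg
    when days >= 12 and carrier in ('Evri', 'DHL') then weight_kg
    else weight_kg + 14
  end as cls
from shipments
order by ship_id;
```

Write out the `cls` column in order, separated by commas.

-799, 417, 297, 635, 681, 904, 889, 794, 113

ship_id=100: days >= 17 and zone = 'D' → -799
ship_id=101: ELSE → 417
ship_id=102: days >= 12 and carrier in ('Evri', 'DHL') → 297
ship_id=103: ELSE → 635
ship_id=104: ELSE → 681
ship_id=105: ELSE → 904
ship_id=106: ELSE → 889
ship_id=107: ELSE → 794
ship_id=108: days >= 12 and carrier in ('Evri', 'DHL') → 113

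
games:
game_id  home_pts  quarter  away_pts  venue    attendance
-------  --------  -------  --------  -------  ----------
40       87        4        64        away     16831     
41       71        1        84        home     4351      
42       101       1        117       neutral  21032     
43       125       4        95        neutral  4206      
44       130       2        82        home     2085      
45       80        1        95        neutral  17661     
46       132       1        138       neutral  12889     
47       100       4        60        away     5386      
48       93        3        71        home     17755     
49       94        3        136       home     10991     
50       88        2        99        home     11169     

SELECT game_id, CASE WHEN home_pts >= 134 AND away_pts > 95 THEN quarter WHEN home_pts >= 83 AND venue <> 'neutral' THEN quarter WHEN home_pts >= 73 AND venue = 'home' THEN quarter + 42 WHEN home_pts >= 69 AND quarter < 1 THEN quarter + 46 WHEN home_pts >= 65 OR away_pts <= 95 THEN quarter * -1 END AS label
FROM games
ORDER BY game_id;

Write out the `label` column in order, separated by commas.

game_id=40: home_pts >= 83 AND venue <> 'neutral' → 4
game_id=41: home_pts >= 65 OR away_pts <= 95 → -1
game_id=42: home_pts >= 65 OR away_pts <= 95 → -1
game_id=43: home_pts >= 65 OR away_pts <= 95 → -4
game_id=44: home_pts >= 83 AND venue <> 'neutral' → 2
game_id=45: home_pts >= 65 OR away_pts <= 95 → -1
game_id=46: home_pts >= 65 OR away_pts <= 95 → -1
game_id=47: home_pts >= 83 AND venue <> 'neutral' → 4
game_id=48: home_pts >= 83 AND venue <> 'neutral' → 3
game_id=49: home_pts >= 83 AND venue <> 'neutral' → 3
game_id=50: home_pts >= 83 AND venue <> 'neutral' → 2

4, -1, -1, -4, 2, -1, -1, 4, 3, 3, 2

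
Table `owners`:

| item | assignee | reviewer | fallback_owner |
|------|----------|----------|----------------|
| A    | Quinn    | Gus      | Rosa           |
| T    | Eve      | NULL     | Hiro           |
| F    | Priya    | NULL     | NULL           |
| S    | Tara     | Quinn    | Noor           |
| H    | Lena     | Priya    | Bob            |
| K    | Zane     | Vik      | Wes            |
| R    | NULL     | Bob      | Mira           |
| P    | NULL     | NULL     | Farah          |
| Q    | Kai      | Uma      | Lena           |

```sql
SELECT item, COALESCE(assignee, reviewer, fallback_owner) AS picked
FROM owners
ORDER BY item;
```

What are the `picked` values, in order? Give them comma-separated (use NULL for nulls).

item=A: assignee=Quinn → Quinn
item=F: assignee=Priya → Priya
item=H: assignee=Lena → Lena
item=K: assignee=Zane → Zane
item=P: assignee=NULL, reviewer=NULL, fallback_owner=Farah → Farah
item=Q: assignee=Kai → Kai
item=R: assignee=NULL, reviewer=Bob → Bob
item=S: assignee=Tara → Tara
item=T: assignee=Eve → Eve

Quinn, Priya, Lena, Zane, Farah, Kai, Bob, Tara, Eve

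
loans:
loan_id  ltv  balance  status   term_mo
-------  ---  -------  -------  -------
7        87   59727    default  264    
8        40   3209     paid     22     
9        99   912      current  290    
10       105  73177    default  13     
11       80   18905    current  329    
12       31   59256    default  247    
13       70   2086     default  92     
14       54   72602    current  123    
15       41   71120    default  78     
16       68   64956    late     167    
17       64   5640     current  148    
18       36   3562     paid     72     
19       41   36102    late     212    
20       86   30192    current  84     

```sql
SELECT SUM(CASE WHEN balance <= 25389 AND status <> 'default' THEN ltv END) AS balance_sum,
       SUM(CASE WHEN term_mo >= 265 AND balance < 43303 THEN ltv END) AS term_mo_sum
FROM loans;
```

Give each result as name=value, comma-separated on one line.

[balance_sum: balance <= 25389 AND status <> 'default']
loan_id=7: ✗
loan_id=8: ✓ → 40
loan_id=9: ✓ → 99
loan_id=10: ✗
loan_id=11: ✓ → 80
loan_id=12: ✗
loan_id=13: ✗
loan_id=14: ✗
loan_id=15: ✗
loan_id=16: ✗
loan_id=17: ✓ → 64
loan_id=18: ✓ → 36
loan_id=19: ✗
loan_id=20: ✗
balance_sum = 40 + 99 + 80 + 64 + 36 = 319
—
[term_mo_sum: term_mo >= 265 AND balance < 43303]
loan_id=7: ✗
loan_id=8: ✗
loan_id=9: ✓ → 99
loan_id=10: ✗
loan_id=11: ✓ → 80
loan_id=12: ✗
loan_id=13: ✗
loan_id=14: ✗
loan_id=15: ✗
loan_id=16: ✗
loan_id=17: ✗
loan_id=18: ✗
loan_id=19: ✗
loan_id=20: ✗
term_mo_sum = 99 + 80 = 179

balance_sum=319, term_mo_sum=179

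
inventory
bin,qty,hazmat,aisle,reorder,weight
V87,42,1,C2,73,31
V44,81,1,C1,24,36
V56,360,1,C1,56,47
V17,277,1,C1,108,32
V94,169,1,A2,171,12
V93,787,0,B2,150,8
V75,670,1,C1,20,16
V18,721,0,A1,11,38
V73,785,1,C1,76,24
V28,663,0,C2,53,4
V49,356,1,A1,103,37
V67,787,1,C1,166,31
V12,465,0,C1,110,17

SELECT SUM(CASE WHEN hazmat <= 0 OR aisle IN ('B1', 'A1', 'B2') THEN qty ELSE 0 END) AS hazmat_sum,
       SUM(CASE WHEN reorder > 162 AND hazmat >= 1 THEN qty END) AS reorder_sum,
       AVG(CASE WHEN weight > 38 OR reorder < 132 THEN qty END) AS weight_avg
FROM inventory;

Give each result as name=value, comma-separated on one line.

hazmat_sum=2992, reorder_sum=956, weight_avg=442

[hazmat_sum: hazmat <= 0 OR aisle IN ('B1', 'A1', 'B2')]
bin=V87: ✗
bin=V44: ✗
bin=V56: ✗
bin=V17: ✗
bin=V94: ✗
bin=V93: ✓ → 787
bin=V75: ✗
bin=V18: ✓ → 721
bin=V73: ✗
bin=V28: ✓ → 663
bin=V49: ✓ → 356
bin=V67: ✗
bin=V12: ✓ → 465
hazmat_sum = 787 + 721 + 663 + 356 + 465 = 2992
—
[reorder_sum: reorder > 162 AND hazmat >= 1]
bin=V87: ✗
bin=V44: ✗
bin=V56: ✗
bin=V17: ✗
bin=V94: ✓ → 169
bin=V93: ✗
bin=V75: ✗
bin=V18: ✗
bin=V73: ✗
bin=V28: ✗
bin=V49: ✗
bin=V67: ✓ → 787
bin=V12: ✗
reorder_sum = 169 + 787 = 956
—
[weight_avg: weight > 38 OR reorder < 132]
bin=V87: ✓ → 42
bin=V44: ✓ → 81
bin=V56: ✓ → 360
bin=V17: ✓ → 277
bin=V94: ✗
bin=V93: ✗
bin=V75: ✓ → 670
bin=V18: ✓ → 721
bin=V73: ✓ → 785
bin=V28: ✓ → 663
bin=V49: ✓ → 356
bin=V67: ✗
bin=V12: ✓ → 465
weight_avg = (42 + 81 + 360 + 277 + 670 + 721 + 785 + 663 + 356 + 465) / 10 = 442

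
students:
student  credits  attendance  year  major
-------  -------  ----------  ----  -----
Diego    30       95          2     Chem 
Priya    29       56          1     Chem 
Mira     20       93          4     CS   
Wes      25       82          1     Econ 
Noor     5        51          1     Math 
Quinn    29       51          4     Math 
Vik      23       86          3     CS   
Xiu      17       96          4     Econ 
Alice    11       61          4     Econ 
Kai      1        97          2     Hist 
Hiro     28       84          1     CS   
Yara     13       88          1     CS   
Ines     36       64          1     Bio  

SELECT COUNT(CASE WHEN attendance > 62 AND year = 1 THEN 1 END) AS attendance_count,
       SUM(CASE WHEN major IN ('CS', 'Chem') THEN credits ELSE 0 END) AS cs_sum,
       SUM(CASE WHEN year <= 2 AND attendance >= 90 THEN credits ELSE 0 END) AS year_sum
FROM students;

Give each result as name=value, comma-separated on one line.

[attendance_count: attendance > 62 AND year = 1]
student=Diego: ✗
student=Priya: ✗
student=Mira: ✗
student=Wes: ✓ → 1
student=Noor: ✗
student=Quinn: ✗
student=Vik: ✗
student=Xiu: ✗
student=Alice: ✗
student=Kai: ✗
student=Hiro: ✓ → 1
student=Yara: ✓ → 1
student=Ines: ✓ → 1
attendance_count = COUNT(1, 1, 1, 1) = 4
—
[cs_sum: major IN ('CS', 'Chem')]
student=Diego: ✓ → 30
student=Priya: ✓ → 29
student=Mira: ✓ → 20
student=Wes: ✗
student=Noor: ✗
student=Quinn: ✗
student=Vik: ✓ → 23
student=Xiu: ✗
student=Alice: ✗
student=Kai: ✗
student=Hiro: ✓ → 28
student=Yara: ✓ → 13
student=Ines: ✗
cs_sum = 30 + 29 + 20 + 23 + 28 + 13 = 143
—
[year_sum: year <= 2 AND attendance >= 90]
student=Diego: ✓ → 30
student=Priya: ✗
student=Mira: ✗
student=Wes: ✗
student=Noor: ✗
student=Quinn: ✗
student=Vik: ✗
student=Xiu: ✗
student=Alice: ✗
student=Kai: ✓ → 1
student=Hiro: ✗
student=Yara: ✗
student=Ines: ✗
year_sum = 30 + 1 = 31

attendance_count=4, cs_sum=143, year_sum=31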